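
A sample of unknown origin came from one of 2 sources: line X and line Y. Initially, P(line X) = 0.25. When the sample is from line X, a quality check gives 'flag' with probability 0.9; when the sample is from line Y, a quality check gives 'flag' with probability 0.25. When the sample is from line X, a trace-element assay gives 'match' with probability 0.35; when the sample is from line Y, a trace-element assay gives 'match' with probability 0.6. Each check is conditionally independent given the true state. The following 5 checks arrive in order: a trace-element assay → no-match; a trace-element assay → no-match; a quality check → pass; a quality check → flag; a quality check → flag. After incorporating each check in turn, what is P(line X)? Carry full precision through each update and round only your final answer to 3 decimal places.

After a trace-element assay='no-match': P(line X) = 0.65·0.2500 / (0.65·0.2500 + 0.4·0.7500) ≈ 0.3514
After a trace-element assay='no-match': P(line X) = 0.65·0.3514 / (0.65·0.3514 + 0.4·0.6486) ≈ 0.4681
After a quality check='pass': P(line X) = 0.1·0.4681 / (0.1·0.4681 + 0.75·0.5319) ≈ 0.1050
After a quality check='flag': P(line X) = 0.9·0.1050 / (0.9·0.1050 + 0.25·0.8950) ≈ 0.2970
After a quality check='flag': P(line X) = 0.9·0.2970 / (0.9·0.2970 + 0.25·0.7030) ≈ 0.6033

0.603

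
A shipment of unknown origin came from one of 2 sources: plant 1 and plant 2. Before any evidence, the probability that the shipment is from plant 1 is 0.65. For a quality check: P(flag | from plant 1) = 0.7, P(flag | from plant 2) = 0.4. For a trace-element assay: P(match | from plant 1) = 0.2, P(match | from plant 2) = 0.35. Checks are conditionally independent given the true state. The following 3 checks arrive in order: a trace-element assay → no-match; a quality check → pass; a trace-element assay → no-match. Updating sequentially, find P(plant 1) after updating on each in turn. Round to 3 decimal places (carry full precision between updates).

0.584

Apply Bayes' rule sequentially, carrying P(plant 1) forward.
After a trace-element assay='no-match': P(plant 1) = 0.8·0.6500 / (0.8·0.6500 + 0.65·0.3500) ≈ 0.6957
After a quality check='pass': P(plant 1) = 0.3·0.6957 / (0.3·0.6957 + 0.6·0.3043) ≈ 0.5333
After a trace-element assay='no-match': P(plant 1) = 0.8·0.5333 / (0.8·0.5333 + 0.65·0.4667) ≈ 0.5845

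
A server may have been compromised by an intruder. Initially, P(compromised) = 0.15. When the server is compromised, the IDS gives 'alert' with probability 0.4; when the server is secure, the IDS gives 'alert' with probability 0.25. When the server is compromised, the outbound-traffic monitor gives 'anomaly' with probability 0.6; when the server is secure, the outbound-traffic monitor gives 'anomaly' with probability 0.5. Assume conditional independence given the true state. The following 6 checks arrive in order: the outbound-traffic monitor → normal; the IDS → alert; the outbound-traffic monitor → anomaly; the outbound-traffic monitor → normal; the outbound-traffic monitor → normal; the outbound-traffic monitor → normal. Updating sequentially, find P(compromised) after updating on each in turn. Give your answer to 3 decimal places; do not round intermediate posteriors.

After the outbound-traffic monitor='normal': P(compromised) = 0.4·0.1500 / (0.4·0.1500 + 0.5·0.8500) ≈ 0.1237
After the IDS='alert': P(compromised) = 0.4·0.1237 / (0.4·0.1237 + 0.25·0.8763) ≈ 0.1843
After the outbound-traffic monitor='anomaly': P(compromised) = 0.6·0.1843 / (0.6·0.1843 + 0.5·0.8157) ≈ 0.2133
After the outbound-traffic monitor='normal': P(compromised) = 0.4·0.2133 / (0.4·0.2133 + 0.5·0.7867) ≈ 0.1782
After the outbound-traffic monitor='normal': P(compromised) = 0.4·0.1782 / (0.4·0.1782 + 0.5·0.8218) ≈ 0.1478
After the outbound-traffic monitor='normal': P(compromised) = 0.4·0.1478 / (0.4·0.1478 + 0.5·0.8522) ≈ 0.1219

0.122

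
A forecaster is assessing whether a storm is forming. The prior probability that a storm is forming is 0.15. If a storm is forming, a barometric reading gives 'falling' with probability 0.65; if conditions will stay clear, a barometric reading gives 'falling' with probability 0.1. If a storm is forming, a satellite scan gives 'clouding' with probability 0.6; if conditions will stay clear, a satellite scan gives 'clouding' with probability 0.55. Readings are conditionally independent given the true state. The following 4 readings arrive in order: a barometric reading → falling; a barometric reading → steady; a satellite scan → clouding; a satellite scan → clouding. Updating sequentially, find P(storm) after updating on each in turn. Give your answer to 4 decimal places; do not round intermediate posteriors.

After a barometric reading='falling': P(storm) = 0.65·0.1500 / (0.65·0.1500 + 0.1·0.8500) ≈ 0.5342
After a barometric reading='steady': P(storm) = 0.35·0.5342 / (0.35·0.5342 + 0.9·0.4658) ≈ 0.3085
After a satellite scan='clouding': P(storm) = 0.6·0.3085 / (0.6·0.3085 + 0.55·0.6915) ≈ 0.3273
After a satellite scan='clouding': P(storm) = 0.6·0.3273 / (0.6·0.3273 + 0.55·0.6727) ≈ 0.3468

0.3468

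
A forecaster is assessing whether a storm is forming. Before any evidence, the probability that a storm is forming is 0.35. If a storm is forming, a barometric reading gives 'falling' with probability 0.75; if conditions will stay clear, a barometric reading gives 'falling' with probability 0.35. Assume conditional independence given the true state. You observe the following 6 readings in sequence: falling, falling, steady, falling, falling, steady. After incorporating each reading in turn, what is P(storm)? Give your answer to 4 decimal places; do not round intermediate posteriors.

0.6268

Each posterior becomes the prior for the next update.
After 'falling': P(storm) = 0.75·0.3500 / (0.75·0.3500 + 0.35·0.6500) ≈ 0.5357
After 'falling': P(storm) = 0.75·0.5357 / (0.75·0.5357 + 0.35·0.4643) ≈ 0.7120
After 'steady': P(storm) = 0.25·0.7120 / (0.25·0.7120 + 0.65·0.2880) ≈ 0.4874
After 'falling': P(storm) = 0.75·0.4874 / (0.75·0.4874 + 0.35·0.5126) ≈ 0.6708
After 'falling': P(storm) = 0.75·0.6708 / (0.75·0.6708 + 0.35·0.3292) ≈ 0.8137
After 'steady': P(storm) = 0.25·0.8137 / (0.25·0.8137 + 0.65·0.1863) ≈ 0.6268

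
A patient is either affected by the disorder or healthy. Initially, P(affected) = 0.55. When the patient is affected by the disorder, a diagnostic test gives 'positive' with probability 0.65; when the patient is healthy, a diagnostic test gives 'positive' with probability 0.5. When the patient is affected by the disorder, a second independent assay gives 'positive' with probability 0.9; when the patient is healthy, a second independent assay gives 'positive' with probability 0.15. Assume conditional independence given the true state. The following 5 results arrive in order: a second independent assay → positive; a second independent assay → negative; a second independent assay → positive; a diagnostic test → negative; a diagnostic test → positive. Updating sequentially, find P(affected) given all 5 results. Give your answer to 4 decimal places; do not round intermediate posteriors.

After a second independent assay='positive': P(affected) = 0.9·0.5500 / (0.9·0.5500 + 0.15·0.4500) ≈ 0.8800
After a second independent assay='negative': P(affected) = 0.1·0.8800 / (0.1·0.8800 + 0.85·0.1200) ≈ 0.4632
After a second independent assay='positive': P(affected) = 0.9·0.4632 / (0.9·0.4632 + 0.15·0.5368) ≈ 0.8381
After a diagnostic test='negative': P(affected) = 0.35·0.8381 / (0.35·0.8381 + 0.5·0.1619) ≈ 0.7837
After a diagnostic test='positive': P(affected) = 0.65·0.7837 / (0.65·0.7837 + 0.5·0.2163) ≈ 0.8249

0.8249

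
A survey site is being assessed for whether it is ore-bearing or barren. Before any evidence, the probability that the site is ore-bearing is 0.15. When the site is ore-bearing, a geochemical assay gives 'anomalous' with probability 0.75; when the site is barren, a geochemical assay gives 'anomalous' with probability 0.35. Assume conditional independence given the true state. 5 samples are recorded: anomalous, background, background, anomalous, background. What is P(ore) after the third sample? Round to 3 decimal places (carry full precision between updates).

After 'anomalous': P(ore) = 0.75·0.1500 / (0.75·0.1500 + 0.35·0.8500) ≈ 0.2744
After 'background': P(ore) = 0.25·0.2744 / (0.25·0.2744 + 0.65·0.7256) ≈ 0.1270
After 'background': P(ore) = 0.25·0.1270 / (0.25·0.1270 + 0.65·0.8730) ≈ 0.0530

0.053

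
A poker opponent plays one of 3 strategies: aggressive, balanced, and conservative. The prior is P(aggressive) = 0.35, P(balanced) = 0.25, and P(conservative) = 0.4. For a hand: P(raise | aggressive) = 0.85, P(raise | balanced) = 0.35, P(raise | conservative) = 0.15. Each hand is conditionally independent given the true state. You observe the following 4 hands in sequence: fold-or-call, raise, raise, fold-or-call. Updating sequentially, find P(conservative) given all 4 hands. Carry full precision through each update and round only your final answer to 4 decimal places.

0.2587

Apply Bayes' rule sequentially, carrying P(conservative) forward.
After 'fold-or-call': normaliser = 0.15·0.3500 + 0.65·0.2500 + 0.85·0.4000; P(aggressive) ≈ 0.0946, P(balanced) ≈ 0.2928, P(conservative) ≈ 0.6126
After 'raise': normaliser = 0.85·0.0946 + 0.35·0.2928 + 0.15·0.6126; P(aggressive) ≈ 0.2926, P(balanced) ≈ 0.3730, P(conservative) ≈ 0.3344
After 'raise': normaliser = 0.85·0.2926 + 0.35·0.3730 + 0.15·0.3344; P(aggressive) ≈ 0.5792, P(balanced) ≈ 0.3040, P(conservative) ≈ 0.1168
After 'fold-or-call': normaliser = 0.15·0.5792 + 0.65·0.3040 + 0.85·0.1168; P(aggressive) ≈ 0.2264, P(balanced) ≈ 0.5149, P(conservative) ≈ 0.2587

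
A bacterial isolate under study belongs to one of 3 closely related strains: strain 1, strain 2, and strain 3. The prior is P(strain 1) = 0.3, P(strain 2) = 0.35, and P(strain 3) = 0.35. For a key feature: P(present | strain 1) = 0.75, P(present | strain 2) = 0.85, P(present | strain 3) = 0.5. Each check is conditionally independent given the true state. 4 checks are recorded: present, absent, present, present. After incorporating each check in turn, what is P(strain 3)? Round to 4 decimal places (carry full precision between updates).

0.2551

After 'present': normaliser = 0.75·0.3000 + 0.85·0.3500 + 0.5·0.3500; P(strain 1) ≈ 0.3226, P(strain 2) ≈ 0.4265, P(strain 3) ≈ 0.2509
After 'absent': normaliser = 0.25·0.3226 + 0.15·0.4265 + 0.5·0.2509; P(strain 1) ≈ 0.2986, P(strain 2) ≈ 0.2369, P(strain 3) ≈ 0.4645
After 'present': normaliser = 0.75·0.2986 + 0.85·0.2369 + 0.5·0.4645; P(strain 1) ≈ 0.3406, P(strain 2) ≈ 0.3062, P(strain 3) ≈ 0.3532
After 'present': normaliser = 0.75·0.3406 + 0.85·0.3062 + 0.5·0.3532; P(strain 1) ≈ 0.3690, P(strain 2) ≈ 0.3760, P(strain 3) ≈ 0.2551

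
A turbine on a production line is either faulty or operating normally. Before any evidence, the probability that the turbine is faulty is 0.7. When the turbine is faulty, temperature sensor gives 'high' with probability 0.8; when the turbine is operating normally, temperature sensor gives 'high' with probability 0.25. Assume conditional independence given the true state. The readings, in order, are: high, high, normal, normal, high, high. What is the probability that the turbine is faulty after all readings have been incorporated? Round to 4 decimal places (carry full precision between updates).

After 'high': P(faulty) = 0.8·0.7000 / (0.8·0.7000 + 0.25·0.3000) ≈ 0.8819
After 'high': P(faulty) = 0.8·0.8819 / (0.8·0.8819 + 0.25·0.1181) ≈ 0.9598
After 'normal': P(faulty) = 0.2·0.9598 / (0.2·0.9598 + 0.75·0.0402) ≈ 0.8643
After 'normal': P(faulty) = 0.2·0.8643 / (0.2·0.8643 + 0.75·0.1357) ≈ 0.6295
After 'high': P(faulty) = 0.8·0.6295 / (0.8·0.6295 + 0.25·0.3705) ≈ 0.8446
After 'high': P(faulty) = 0.8·0.8446 / (0.8·0.8446 + 0.25·0.1554) ≈ 0.9456

0.9456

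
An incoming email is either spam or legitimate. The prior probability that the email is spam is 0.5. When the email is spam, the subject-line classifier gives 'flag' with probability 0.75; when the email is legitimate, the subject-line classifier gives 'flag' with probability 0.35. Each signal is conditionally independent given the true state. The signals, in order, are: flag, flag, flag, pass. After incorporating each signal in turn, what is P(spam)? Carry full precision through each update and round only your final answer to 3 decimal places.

After 'flag': P(spam) = 0.75·0.5000 / (0.75·0.5000 + 0.35·0.5000) ≈ 0.6818
After 'flag': P(spam) = 0.75·0.6818 / (0.75·0.6818 + 0.35·0.3182) ≈ 0.8212
After 'flag': P(spam) = 0.75·0.8212 / (0.75·0.8212 + 0.35·0.1788) ≈ 0.9077
After 'pass': P(spam) = 0.25·0.9077 / (0.25·0.9077 + 0.65·0.0923) ≈ 0.7910

0.791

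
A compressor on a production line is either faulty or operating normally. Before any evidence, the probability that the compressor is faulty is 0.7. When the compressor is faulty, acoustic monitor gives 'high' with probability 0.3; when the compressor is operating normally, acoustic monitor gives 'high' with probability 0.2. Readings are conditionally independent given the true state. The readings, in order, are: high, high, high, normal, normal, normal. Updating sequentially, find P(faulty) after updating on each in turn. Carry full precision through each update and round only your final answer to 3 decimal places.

0.841

After 'high': P(faulty) = 0.3·0.7000 / (0.3·0.7000 + 0.2·0.3000) ≈ 0.7778
After 'high': P(faulty) = 0.3·0.7778 / (0.3·0.7778 + 0.2·0.2222) ≈ 0.8400
After 'high': P(faulty) = 0.3·0.8400 / (0.3·0.8400 + 0.2·0.1600) ≈ 0.8873
After 'normal': P(faulty) = 0.7·0.8873 / (0.7·0.8873 + 0.8·0.1127) ≈ 0.8733
After 'normal': P(faulty) = 0.7·0.8733 / (0.7·0.8733 + 0.8·0.1267) ≈ 0.8577
After 'normal': P(faulty) = 0.7·0.8577 / (0.7·0.8577 + 0.8·0.1423) ≈ 0.8407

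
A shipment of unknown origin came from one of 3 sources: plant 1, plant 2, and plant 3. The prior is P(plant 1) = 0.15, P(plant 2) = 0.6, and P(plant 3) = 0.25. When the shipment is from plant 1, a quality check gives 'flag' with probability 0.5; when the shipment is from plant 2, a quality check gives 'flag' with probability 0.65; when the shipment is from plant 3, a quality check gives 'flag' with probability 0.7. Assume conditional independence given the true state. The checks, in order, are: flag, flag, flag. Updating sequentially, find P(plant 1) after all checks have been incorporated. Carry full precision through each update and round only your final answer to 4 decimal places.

After 'flag': normaliser = 0.5·0.1500 + 0.65·0.6000 + 0.7·0.2500; P(plant 1) ≈ 0.1172, P(plant 2) ≈ 0.6094, P(plant 3) ≈ 0.2734
After 'flag': normaliser = 0.5·0.1172 + 0.65·0.6094 + 0.7·0.2734; P(plant 1) ≈ 0.0907, P(plant 2) ≈ 0.6131, P(plant 3) ≈ 0.2963
After 'flag': normaliser = 0.5·0.0907 + 0.65·0.6131 + 0.7·0.2963; P(plant 1) ≈ 0.0696, P(plant 2) ≈ 0.6119, P(plant 3) ≈ 0.3184

0.0696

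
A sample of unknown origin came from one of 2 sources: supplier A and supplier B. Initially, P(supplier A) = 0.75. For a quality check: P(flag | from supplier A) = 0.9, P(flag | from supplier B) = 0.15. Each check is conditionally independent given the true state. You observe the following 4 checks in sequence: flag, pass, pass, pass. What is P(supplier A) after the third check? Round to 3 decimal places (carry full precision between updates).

Each posterior becomes the prior for the next update.
After 'flag': P(supplier A) = 0.9·0.7500 / (0.9·0.7500 + 0.15·0.2500) ≈ 0.9474
After 'pass': P(supplier A) = 0.1·0.9474 / (0.1·0.9474 + 0.85·0.0526) ≈ 0.6792
After 'pass': P(supplier A) = 0.1·0.6792 / (0.1·0.6792 + 0.85·0.3208) ≈ 0.1994

0.199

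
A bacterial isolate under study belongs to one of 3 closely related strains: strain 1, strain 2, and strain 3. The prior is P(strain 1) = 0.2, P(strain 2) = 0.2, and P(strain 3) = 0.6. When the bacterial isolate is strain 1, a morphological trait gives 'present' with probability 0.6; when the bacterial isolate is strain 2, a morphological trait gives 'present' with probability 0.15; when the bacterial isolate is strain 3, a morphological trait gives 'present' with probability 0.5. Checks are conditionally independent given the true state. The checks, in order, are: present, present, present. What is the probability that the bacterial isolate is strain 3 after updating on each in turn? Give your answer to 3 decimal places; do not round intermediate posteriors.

After 'present': normaliser = 0.6·0.2000 + 0.15·0.2000 + 0.5·0.6000; P(strain 1) ≈ 0.2667, P(strain 2) ≈ 0.0667, P(strain 3) ≈ 0.6667
After 'present': normaliser = 0.6·0.2667 + 0.15·0.0667 + 0.5·0.6667; P(strain 1) ≈ 0.3179, P(strain 2) ≈ 0.0199, P(strain 3) ≈ 0.6623
After 'present': normaliser = 0.6·0.3179 + 0.15·0.0199 + 0.5·0.6623; P(strain 1) ≈ 0.3634, P(strain 2) ≈ 0.0057, P(strain 3) ≈ 0.6309

0.631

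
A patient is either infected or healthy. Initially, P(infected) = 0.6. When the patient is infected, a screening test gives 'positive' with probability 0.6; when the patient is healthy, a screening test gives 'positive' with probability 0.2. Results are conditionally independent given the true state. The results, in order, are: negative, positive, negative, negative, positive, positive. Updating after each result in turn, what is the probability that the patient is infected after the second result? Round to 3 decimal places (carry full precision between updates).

After 'negative': P(infected) = 0.4·0.6000 / (0.4·0.6000 + 0.8·0.4000) ≈ 0.4286
After 'positive': P(infected) = 0.6·0.4286 / (0.6·0.4286 + 0.2·0.5714) ≈ 0.6923

0.692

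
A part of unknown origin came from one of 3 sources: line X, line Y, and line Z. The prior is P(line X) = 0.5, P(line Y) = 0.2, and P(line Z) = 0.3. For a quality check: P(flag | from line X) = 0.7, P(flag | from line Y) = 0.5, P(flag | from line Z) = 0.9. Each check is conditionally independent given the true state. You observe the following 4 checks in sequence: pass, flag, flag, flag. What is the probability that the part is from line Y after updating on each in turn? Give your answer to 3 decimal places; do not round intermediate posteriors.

0.146

After 'pass': normaliser = 0.3·0.5000 + 0.5·0.2000 + 0.1·0.3000; P(line X) ≈ 0.5357, P(line Y) ≈ 0.3571, P(line Z) ≈ 0.1071
After 'flag': normaliser = 0.7·0.5357 + 0.5·0.3571 + 0.9·0.1071; P(line X) ≈ 0.5769, P(line Y) ≈ 0.2747, P(line Z) ≈ 0.1484
After 'flag': normaliser = 0.7·0.5769 + 0.5·0.2747 + 0.9·0.1484; P(line X) ≈ 0.5985, P(line Y) ≈ 0.2036, P(line Z) ≈ 0.1979
After 'flag': normaliser = 0.7·0.5985 + 0.5·0.2036 + 0.9·0.1979; P(line X) ≈ 0.5995, P(line Y) ≈ 0.1457, P(line Z) ≈ 0.2548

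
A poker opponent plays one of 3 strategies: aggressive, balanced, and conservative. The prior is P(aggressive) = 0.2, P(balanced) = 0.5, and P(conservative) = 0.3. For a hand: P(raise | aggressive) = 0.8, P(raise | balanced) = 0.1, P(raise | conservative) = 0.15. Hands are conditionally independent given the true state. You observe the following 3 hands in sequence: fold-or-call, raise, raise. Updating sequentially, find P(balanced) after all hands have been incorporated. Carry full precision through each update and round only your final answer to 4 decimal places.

0.1256

Apply Bayes' rule sequentially, carrying P(balanced) forward.
After 'fold-or-call': normaliser = 0.2·0.2000 + 0.9·0.5000 + 0.85·0.3000; P(aggressive) ≈ 0.0537, P(balanced) ≈ 0.6040, P(conservative) ≈ 0.3423
After 'raise': normaliser = 0.8·0.0537 + 0.1·0.6040 + 0.15·0.3423; P(aggressive) ≈ 0.2777, P(balanced) ≈ 0.3905, P(conservative) ≈ 0.3319
After 'raise': normaliser = 0.8·0.2777 + 0.1·0.3905 + 0.15·0.3319; P(aggressive) ≈ 0.7143, P(balanced) ≈ 0.1256, P(conservative) ≈ 0.1601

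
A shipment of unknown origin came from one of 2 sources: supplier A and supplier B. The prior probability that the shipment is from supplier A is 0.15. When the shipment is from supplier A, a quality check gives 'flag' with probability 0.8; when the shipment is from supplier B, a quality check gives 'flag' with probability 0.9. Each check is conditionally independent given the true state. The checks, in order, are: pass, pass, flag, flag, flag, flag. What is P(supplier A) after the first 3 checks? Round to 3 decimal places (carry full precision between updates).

Apply Bayes' rule sequentially, carrying P(supplier A) forward.
After 'pass': P(supplier A) = 0.2·0.1500 / (0.2·0.1500 + 0.1·0.8500) ≈ 0.2609
After 'pass': P(supplier A) = 0.2·0.2609 / (0.2·0.2609 + 0.1·0.7391) ≈ 0.4138
After 'flag': P(supplier A) = 0.8·0.4138 / (0.8·0.4138 + 0.9·0.5862) ≈ 0.3855

0.386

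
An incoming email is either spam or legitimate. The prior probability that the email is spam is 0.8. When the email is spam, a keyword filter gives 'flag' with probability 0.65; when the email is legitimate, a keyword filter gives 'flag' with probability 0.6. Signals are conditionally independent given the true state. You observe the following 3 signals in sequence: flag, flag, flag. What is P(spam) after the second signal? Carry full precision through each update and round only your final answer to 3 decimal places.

After 'flag': P(spam) = 0.65·0.8000 / (0.65·0.8000 + 0.6·0.2000) ≈ 0.8125
After 'flag': P(spam) = 0.65·0.8125 / (0.65·0.8125 + 0.6·0.1875) ≈ 0.8244

0.824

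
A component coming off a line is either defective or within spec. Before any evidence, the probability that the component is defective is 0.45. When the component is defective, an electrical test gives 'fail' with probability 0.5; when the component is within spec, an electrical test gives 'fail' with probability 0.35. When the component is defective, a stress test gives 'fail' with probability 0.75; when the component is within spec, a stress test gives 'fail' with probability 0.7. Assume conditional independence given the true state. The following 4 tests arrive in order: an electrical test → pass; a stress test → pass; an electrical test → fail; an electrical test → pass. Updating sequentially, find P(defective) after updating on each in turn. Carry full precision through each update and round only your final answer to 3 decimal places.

After an electrical test='pass': P(defective) = 0.5·0.4500 / (0.5·0.4500 + 0.65·0.5500) ≈ 0.3863
After a stress test='pass': P(defective) = 0.25·0.3863 / (0.25·0.3863 + 0.3·0.6137) ≈ 0.3440
After an electrical test='fail': P(defective) = 0.5·0.3440 / (0.5·0.3440 + 0.35·0.6560) ≈ 0.4283
After an electrical test='pass': P(defective) = 0.5·0.4283 / (0.5·0.4283 + 0.65·0.5717) ≈ 0.3656

0.366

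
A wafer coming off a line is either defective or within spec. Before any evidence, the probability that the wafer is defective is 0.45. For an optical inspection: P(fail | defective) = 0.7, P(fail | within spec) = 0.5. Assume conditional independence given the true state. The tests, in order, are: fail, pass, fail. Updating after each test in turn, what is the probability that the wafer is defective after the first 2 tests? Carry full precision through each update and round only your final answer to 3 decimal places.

0.407

Apply Bayes' rule sequentially, carrying P(defective) forward.
After 'fail': P(defective) = 0.7·0.4500 / (0.7·0.4500 + 0.5·0.5500) ≈ 0.5339
After 'pass': P(defective) = 0.3·0.5339 / (0.3·0.5339 + 0.5·0.4661) ≈ 0.4073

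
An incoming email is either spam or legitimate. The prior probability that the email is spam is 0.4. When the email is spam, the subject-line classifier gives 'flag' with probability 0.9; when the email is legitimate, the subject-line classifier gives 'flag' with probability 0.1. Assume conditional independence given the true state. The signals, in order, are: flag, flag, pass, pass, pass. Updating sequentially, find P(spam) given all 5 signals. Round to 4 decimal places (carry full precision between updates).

Each posterior becomes the prior for the next update.
After 'flag': P(spam) = 0.9·0.4000 / (0.9·0.4000 + 0.1·0.6000) ≈ 0.8571
After 'flag': P(spam) = 0.9·0.8571 / (0.9·0.8571 + 0.1·0.1429) ≈ 0.9818
After 'pass': P(spam) = 0.1·0.9818 / (0.1·0.9818 + 0.9·0.0182) ≈ 0.8571
After 'pass': P(spam) = 0.1·0.8571 / (0.1·0.8571 + 0.9·0.1429) ≈ 0.4000
After 'pass': P(spam) = 0.1·0.4000 / (0.1·0.4000 + 0.9·0.6000) ≈ 0.0690

0.0690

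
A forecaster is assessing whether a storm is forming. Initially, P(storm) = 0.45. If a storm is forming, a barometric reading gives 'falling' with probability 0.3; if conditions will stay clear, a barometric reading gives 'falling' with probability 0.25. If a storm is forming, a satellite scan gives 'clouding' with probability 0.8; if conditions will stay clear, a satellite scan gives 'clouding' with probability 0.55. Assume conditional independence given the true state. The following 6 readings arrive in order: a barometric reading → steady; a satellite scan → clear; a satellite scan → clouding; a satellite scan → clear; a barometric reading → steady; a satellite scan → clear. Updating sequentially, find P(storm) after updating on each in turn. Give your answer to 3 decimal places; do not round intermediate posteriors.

0.083

After a barometric reading='steady': P(storm) = 0.7·0.4500 / (0.7·0.4500 + 0.75·0.5500) ≈ 0.4330
After a satellite scan='clear': P(storm) = 0.2·0.4330 / (0.2·0.4330 + 0.45·0.5670) ≈ 0.2534
After a satellite scan='clouding': P(storm) = 0.8·0.2534 / (0.8·0.2534 + 0.55·0.7466) ≈ 0.3305
After a satellite scan='clear': P(storm) = 0.2·0.3305 / (0.2·0.3305 + 0.45·0.6695) ≈ 0.1799
After a barometric reading='steady': P(storm) = 0.7·0.1799 / (0.7·0.1799 + 0.75·0.8201) ≈ 0.1700
After a satellite scan='clear': P(storm) = 0.2·0.1700 / (0.2·0.1700 + 0.45·0.8300) ≈ 0.0834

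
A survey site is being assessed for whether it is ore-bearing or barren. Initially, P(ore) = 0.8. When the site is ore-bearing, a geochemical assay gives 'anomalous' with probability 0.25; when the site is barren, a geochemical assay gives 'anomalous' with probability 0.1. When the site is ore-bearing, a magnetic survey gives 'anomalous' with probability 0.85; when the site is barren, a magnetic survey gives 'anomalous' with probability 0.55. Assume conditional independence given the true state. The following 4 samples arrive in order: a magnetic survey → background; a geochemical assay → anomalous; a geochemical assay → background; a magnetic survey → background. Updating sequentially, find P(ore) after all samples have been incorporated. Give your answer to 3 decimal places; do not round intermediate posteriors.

After a magnetic survey='background': P(ore) = 0.15·0.8000 / (0.15·0.8000 + 0.45·0.2000) ≈ 0.5714
After a geochemical assay='anomalous': P(ore) = 0.25·0.5714 / (0.25·0.5714 + 0.1·0.4286) ≈ 0.7692
After a geochemical assay='background': P(ore) = 0.75·0.7692 / (0.75·0.7692 + 0.9·0.2308) ≈ 0.7353
After a magnetic survey='background': P(ore) = 0.15·0.7353 / (0.15·0.7353 + 0.45·0.2647) ≈ 0.4808

0.481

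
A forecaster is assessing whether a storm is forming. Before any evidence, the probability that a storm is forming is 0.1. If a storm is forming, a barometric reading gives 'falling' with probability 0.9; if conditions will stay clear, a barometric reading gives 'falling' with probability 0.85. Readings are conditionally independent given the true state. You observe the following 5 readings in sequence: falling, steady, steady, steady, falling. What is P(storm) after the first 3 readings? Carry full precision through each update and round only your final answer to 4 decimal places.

After 'falling': P(storm) = 0.9·0.1000 / (0.9·0.1000 + 0.85·0.9000) ≈ 0.1053
After 'steady': P(storm) = 0.1·0.1053 / (0.1·0.1053 + 0.15·0.8947) ≈ 0.0727
After 'steady': P(storm) = 0.1·0.0727 / (0.1·0.0727 + 0.15·0.9273) ≈ 0.0497

0.0497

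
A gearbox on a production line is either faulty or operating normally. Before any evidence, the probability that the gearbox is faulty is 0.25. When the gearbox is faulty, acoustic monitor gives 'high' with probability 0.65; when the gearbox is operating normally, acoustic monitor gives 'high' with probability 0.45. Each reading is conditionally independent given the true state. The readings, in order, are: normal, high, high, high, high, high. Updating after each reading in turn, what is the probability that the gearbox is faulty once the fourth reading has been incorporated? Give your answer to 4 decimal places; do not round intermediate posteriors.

Each posterior becomes the prior for the next update.
After 'normal': P(faulty) = 0.35·0.2500 / (0.35·0.2500 + 0.55·0.7500) ≈ 0.1750
After 'high': P(faulty) = 0.65·0.1750 / (0.65·0.1750 + 0.45·0.8250) ≈ 0.2345
After 'high': P(faulty) = 0.65·0.2345 / (0.65·0.2345 + 0.45·0.7655) ≈ 0.3068
After 'high': P(faulty) = 0.65·0.3068 / (0.65·0.3068 + 0.45·0.6932) ≈ 0.3900

0.3900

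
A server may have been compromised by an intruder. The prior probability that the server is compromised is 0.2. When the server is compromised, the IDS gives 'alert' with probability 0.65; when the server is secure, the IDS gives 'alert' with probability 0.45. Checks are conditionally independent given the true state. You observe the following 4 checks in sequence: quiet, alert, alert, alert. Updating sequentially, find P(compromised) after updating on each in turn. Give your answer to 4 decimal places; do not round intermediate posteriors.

0.3241

After 'quiet': P(compromised) = 0.35·0.2000 / (0.35·0.2000 + 0.55·0.8000) ≈ 0.1373
After 'alert': P(compromised) = 0.65·0.1373 / (0.65·0.1373 + 0.45·0.8627) ≈ 0.1869
After 'alert': P(compromised) = 0.65·0.1869 / (0.65·0.1869 + 0.45·0.8131) ≈ 0.2492
After 'alert': P(compromised) = 0.65·0.2492 / (0.65·0.2492 + 0.45·0.7508) ≈ 0.3241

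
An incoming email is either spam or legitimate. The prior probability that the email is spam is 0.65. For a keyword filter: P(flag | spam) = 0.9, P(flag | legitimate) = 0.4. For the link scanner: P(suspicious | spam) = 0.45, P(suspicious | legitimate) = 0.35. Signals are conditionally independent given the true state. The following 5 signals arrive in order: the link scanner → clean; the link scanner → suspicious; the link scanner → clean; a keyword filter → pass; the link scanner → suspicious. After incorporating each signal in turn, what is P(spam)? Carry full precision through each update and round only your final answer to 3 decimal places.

After the link scanner='clean': P(spam) = 0.55·0.6500 / (0.55·0.6500 + 0.65·0.3500) ≈ 0.6111
After the link scanner='suspicious': P(spam) = 0.45·0.6111 / (0.45·0.6111 + 0.35·0.3889) ≈ 0.6689
After the link scanner='clean': P(spam) = 0.55·0.6689 / (0.55·0.6689 + 0.65·0.3311) ≈ 0.6309
After a keyword filter='pass': P(spam) = 0.1·0.6309 / (0.1·0.6309 + 0.6·0.3691) ≈ 0.2217
After the link scanner='suspicious': P(spam) = 0.45·0.2217 / (0.45·0.2217 + 0.35·0.7783) ≈ 0.2681

0.268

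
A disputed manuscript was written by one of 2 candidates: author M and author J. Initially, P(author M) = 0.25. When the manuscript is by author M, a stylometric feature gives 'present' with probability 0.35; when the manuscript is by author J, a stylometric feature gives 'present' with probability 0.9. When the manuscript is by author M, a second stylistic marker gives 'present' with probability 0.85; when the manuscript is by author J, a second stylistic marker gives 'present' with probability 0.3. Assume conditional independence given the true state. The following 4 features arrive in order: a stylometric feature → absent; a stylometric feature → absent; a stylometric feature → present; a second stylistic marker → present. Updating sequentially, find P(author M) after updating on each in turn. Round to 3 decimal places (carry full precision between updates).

After a stylometric feature='absent': P(author M) = 0.65·0.2500 / (0.65·0.2500 + 0.1·0.7500) ≈ 0.6842
After a stylometric feature='absent': P(author M) = 0.65·0.6842 / (0.65·0.6842 + 0.1·0.3158) ≈ 0.9337
After a stylometric feature='present': P(author M) = 0.35·0.9337 / (0.35·0.9337 + 0.9·0.0663) ≈ 0.8456
After a second stylistic marker='present': P(author M) = 0.85·0.8456 / (0.85·0.8456 + 0.3·0.1544) ≈ 0.9395

0.939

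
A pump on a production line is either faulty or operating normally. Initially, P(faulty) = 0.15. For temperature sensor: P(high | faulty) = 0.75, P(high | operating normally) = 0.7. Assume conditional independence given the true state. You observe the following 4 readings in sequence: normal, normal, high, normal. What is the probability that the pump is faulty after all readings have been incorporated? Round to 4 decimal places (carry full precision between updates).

After 'normal': P(faulty) = 0.25·0.1500 / (0.25·0.1500 + 0.3·0.8500) ≈ 0.1282
After 'normal': P(faulty) = 0.25·0.1282 / (0.25·0.1282 + 0.3·0.8718) ≈ 0.1092
After 'high': P(faulty) = 0.75·0.1092 / (0.75·0.1092 + 0.7·0.8908) ≈ 0.1161
After 'normal': P(faulty) = 0.25·0.1161 / (0.25·0.1161 + 0.3·0.8839) ≈ 0.0986

0.0986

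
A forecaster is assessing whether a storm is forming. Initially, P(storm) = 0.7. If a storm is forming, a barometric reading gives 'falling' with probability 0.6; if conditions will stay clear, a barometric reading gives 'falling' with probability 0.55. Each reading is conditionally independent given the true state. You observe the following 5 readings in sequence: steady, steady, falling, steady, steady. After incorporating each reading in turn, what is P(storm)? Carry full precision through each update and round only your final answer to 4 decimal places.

After 'steady': P(storm) = 0.4·0.7000 / (0.4·0.7000 + 0.45·0.3000) ≈ 0.6747
After 'steady': P(storm) = 0.4·0.6747 / (0.4·0.6747 + 0.45·0.3253) ≈ 0.6483
After 'falling': P(storm) = 0.6·0.6483 / (0.6·0.6483 + 0.55·0.3517) ≈ 0.6679
After 'steady': P(storm) = 0.4·0.6679 / (0.4·0.6679 + 0.45·0.3321) ≈ 0.6413
After 'steady': P(storm) = 0.4·0.6413 / (0.4·0.6413 + 0.45·0.3587) ≈ 0.6138

0.6138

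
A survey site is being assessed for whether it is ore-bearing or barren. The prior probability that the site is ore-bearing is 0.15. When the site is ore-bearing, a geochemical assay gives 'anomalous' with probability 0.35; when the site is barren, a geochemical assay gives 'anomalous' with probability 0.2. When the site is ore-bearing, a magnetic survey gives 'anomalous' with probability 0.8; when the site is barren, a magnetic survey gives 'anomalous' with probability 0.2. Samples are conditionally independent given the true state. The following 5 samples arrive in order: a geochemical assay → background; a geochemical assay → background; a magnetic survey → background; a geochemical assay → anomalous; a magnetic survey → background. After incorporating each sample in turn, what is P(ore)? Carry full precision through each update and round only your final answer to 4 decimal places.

After a geochemical assay='background': P(ore) = 0.65·0.1500 / (0.65·0.1500 + 0.8·0.8500) ≈ 0.1254
After a geochemical assay='background': P(ore) = 0.65·0.1254 / (0.65·0.1254 + 0.8·0.8746) ≈ 0.1043
After a magnetic survey='background': P(ore) = 0.2·0.1043 / (0.2·0.1043 + 0.8·0.8957) ≈ 0.0283
After a geochemical assay='anomalous': P(ore) = 0.35·0.0283 / (0.35·0.0283 + 0.2·0.9717) ≈ 0.0485
After a magnetic survey='background': P(ore) = 0.2·0.0485 / (0.2·0.0485 + 0.8·0.9515) ≈ 0.0126

0.0126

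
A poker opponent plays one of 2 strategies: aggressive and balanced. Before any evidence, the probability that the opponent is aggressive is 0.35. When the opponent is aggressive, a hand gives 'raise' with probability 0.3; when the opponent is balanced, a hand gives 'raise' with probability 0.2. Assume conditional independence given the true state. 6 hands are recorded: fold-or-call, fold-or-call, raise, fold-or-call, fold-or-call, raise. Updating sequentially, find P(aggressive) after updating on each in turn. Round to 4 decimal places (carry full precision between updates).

0.4153

After 'fold-or-call': P(aggressive) = 0.7·0.3500 / (0.7·0.3500 + 0.8·0.6500) ≈ 0.3203
After 'fold-or-call': P(aggressive) = 0.7·0.3203 / (0.7·0.3203 + 0.8·0.6797) ≈ 0.2919
After 'raise': P(aggressive) = 0.3·0.2919 / (0.3·0.2919 + 0.2·0.7081) ≈ 0.3821
After 'fold-or-call': P(aggressive) = 0.7·0.3821 / (0.7·0.3821 + 0.8·0.6179) ≈ 0.3511
After 'fold-or-call': P(aggressive) = 0.7·0.3511 / (0.7·0.3511 + 0.8·0.6489) ≈ 0.3213
After 'raise': P(aggressive) = 0.3·0.3213 / (0.3·0.3213 + 0.2·0.6787) ≈ 0.4153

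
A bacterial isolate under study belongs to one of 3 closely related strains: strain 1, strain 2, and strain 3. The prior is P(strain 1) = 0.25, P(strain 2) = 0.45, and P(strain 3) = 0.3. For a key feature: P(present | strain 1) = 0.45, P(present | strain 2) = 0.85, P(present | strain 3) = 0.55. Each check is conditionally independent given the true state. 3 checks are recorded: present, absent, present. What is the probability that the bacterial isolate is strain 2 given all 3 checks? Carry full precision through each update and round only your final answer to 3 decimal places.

After 'present': normaliser = 0.45·0.2500 + 0.85·0.4500 + 0.55·0.3000; P(strain 1) ≈ 0.1705, P(strain 2) ≈ 0.5795, P(strain 3) ≈ 0.2500
After 'absent': normaliser = 0.55·0.1705 + 0.15·0.5795 + 0.45·0.2500; P(strain 1) ≈ 0.3198, P(strain 2) ≈ 0.2965, P(strain 3) ≈ 0.3837
After 'present': normaliser = 0.45·0.3198 + 0.85·0.2965 + 0.55·0.3837; P(strain 1) ≈ 0.2371, P(strain 2) ≈ 0.4152, P(strain 3) ≈ 0.3477

0.415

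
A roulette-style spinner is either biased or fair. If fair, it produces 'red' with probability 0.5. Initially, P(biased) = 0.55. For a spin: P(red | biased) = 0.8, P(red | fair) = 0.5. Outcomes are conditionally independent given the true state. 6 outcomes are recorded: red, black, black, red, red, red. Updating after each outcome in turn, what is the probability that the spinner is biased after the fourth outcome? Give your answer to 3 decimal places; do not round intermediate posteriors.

After 'red': P(biased) = 0.8·0.5500 / (0.8·0.5500 + 0.5·0.4500) ≈ 0.6617
After 'black': P(biased) = 0.2·0.6617 / (0.2·0.6617 + 0.5·0.3383) ≈ 0.4389
After 'black': P(biased) = 0.2·0.4389 / (0.2·0.4389 + 0.5·0.5611) ≈ 0.2383
After 'red': P(biased) = 0.8·0.2383 / (0.8·0.2383 + 0.5·0.7617) ≈ 0.3336

0.334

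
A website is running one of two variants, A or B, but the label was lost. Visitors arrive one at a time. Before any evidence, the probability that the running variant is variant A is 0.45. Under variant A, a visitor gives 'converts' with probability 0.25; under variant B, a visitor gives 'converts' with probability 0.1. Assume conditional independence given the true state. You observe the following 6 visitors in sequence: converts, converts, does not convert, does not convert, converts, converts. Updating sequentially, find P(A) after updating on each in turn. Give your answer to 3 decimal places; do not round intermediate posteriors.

0.957

After 'converts': P(A) = 0.25·0.4500 / (0.25·0.4500 + 0.1·0.5500) ≈ 0.6716
After 'converts': P(A) = 0.25·0.6716 / (0.25·0.6716 + 0.1·0.3284) ≈ 0.8364
After 'does not convert': P(A) = 0.75·0.8364 / (0.75·0.8364 + 0.9·0.1636) ≈ 0.8099
After 'does not convert': P(A) = 0.75·0.8099 / (0.75·0.8099 + 0.9·0.1901) ≈ 0.7803
After 'converts': P(A) = 0.25·0.7803 / (0.25·0.7803 + 0.1·0.2197) ≈ 0.8988
After 'converts': P(A) = 0.25·0.8988 / (0.25·0.8988 + 0.1·0.1012) ≈ 0.9569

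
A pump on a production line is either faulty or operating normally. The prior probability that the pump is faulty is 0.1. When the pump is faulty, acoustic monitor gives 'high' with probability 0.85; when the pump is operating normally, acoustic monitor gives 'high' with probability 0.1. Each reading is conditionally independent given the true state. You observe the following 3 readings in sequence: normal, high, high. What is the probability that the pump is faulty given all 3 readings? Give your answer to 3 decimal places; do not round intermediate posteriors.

0.572

Each posterior becomes the prior for the next update.
After 'normal': P(faulty) = 0.15·0.1000 / (0.15·0.1000 + 0.9·0.9000) ≈ 0.0182
After 'high': P(faulty) = 0.85·0.0182 / (0.85·0.0182 + 0.1·0.9818) ≈ 0.1360
After 'high': P(faulty) = 0.85·0.1360 / (0.85·0.1360 + 0.1·0.8640) ≈ 0.5723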